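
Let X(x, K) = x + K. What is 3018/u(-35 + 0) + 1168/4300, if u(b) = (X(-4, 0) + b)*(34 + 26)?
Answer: -85369/83850 ≈ -1.0181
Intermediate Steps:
X(x, K) = K + x
u(b) = -240 + 60*b (u(b) = ((0 - 4) + b)*(34 + 26) = (-4 + b)*60 = -240 + 60*b)
3018/u(-35 + 0) + 1168/4300 = 3018/(-240 + 60*(-35 + 0)) + 1168/4300 = 3018/(-240 + 60*(-35)) + 1168*(1/4300) = 3018/(-240 - 2100) + 292/1075 = 3018/(-2340) + 292/1075 = 3018*(-1/2340) + 292/1075 = -503/390 + 292/1075 = -85369/83850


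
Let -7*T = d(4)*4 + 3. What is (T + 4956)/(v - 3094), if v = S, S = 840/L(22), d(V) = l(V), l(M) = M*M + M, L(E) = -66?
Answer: -380699/239218 ≈ -1.5914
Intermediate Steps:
l(M) = M + M² (l(M) = M² + M = M + M²)
d(V) = V*(1 + V)
S = -140/11 (S = 840/(-66) = 840*(-1/66) = -140/11 ≈ -12.727)
v = -140/11 ≈ -12.727
T = -83/7 (T = -((4*(1 + 4))*4 + 3)/7 = -((4*5)*4 + 3)/7 = -(20*4 + 3)/7 = -(80 + 3)/7 = -⅐*83 = -83/7 ≈ -11.857)
(T + 4956)/(v - 3094) = (-83/7 + 4956)/(-140/11 - 3094) = 34609/(7*(-34174/11)) = (34609/7)*(-11/34174) = -380699/239218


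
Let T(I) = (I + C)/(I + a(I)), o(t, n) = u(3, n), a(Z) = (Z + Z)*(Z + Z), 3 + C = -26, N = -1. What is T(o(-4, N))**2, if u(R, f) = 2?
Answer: 9/4 ≈ 2.2500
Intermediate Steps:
C = -29 (C = -3 - 26 = -29)
a(Z) = 4*Z**2 (a(Z) = (2*Z)*(2*Z) = 4*Z**2)
o(t, n) = 2
T(I) = (-29 + I)/(I + 4*I**2) (T(I) = (I - 29)/(I + 4*I**2) = (-29 + I)/(I + 4*I**2))
T(o(-4, N))**2 = ((-29 + 2)/(2*(1 + 4*2)))**2 = ((1/2)*(-27)/(1 + 8))**2 = ((1/2)*(-27)/9)**2 = ((1/2)*(1/9)*(-27))**2 = (-3/2)**2 = 9/4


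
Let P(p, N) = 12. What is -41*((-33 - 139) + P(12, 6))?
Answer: 6560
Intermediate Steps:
-41*((-33 - 139) + P(12, 6)) = -41*((-33 - 139) + 12) = -41*(-172 + 12) = -41*(-160) = 6560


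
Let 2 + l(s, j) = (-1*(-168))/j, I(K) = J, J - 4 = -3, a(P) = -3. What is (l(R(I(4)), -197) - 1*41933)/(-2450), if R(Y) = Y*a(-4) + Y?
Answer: 8261363/482650 ≈ 17.117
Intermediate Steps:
J = 1 (J = 4 - 3 = 1)
I(K) = 1
R(Y) = -2*Y (R(Y) = Y*(-3) + Y = -3*Y + Y = -2*Y)
l(s, j) = -2 + 168/j (l(s, j) = -2 + (-1*(-168))/j = -2 + 168/j)
(l(R(I(4)), -197) - 1*41933)/(-2450) = ((-2 + 168/(-197)) - 1*41933)/(-2450) = ((-2 + 168*(-1/197)) - 41933)*(-1/2450) = ((-2 - 168/197) - 41933)*(-1/2450) = (-562/197 - 41933)*(-1/2450) = -8261363/197*(-1/2450) = 8261363/482650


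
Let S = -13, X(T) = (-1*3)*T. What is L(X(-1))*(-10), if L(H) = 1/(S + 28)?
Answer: -⅔ ≈ -0.66667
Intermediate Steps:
X(T) = -3*T
L(H) = 1/15 (L(H) = 1/(-13 + 28) = 1/15)
L(X(-1))*(-10) = (1/15)*(-10) = -⅔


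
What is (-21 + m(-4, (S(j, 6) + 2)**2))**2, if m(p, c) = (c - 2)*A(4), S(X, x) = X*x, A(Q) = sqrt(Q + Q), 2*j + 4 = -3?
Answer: 1031489 - 30156*sqrt(2) ≈ 9.8884e+5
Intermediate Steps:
j = -7/2 (j = -2 + (1/2)*(-3) = -2 - 3/2 = -7/2 ≈ -3.5000)
A(Q) = sqrt(2)*sqrt(Q) (A(Q) = sqrt(2*Q) = sqrt(2)*sqrt(Q))
m(p, c) = 2*sqrt(2)*(-2 + c) (m(p, c) = (c - 2)*(sqrt(2)*sqrt(4)) = (-2 + c)*(sqrt(2)*2) = (-2 + c)*(2*sqrt(2)) = 2*sqrt(2)*(-2 + c))
(-21 + m(-4, (S(j, 6) + 2)**2))**2 = (-21 + 2*sqrt(2)*(-2 + (-7/2*6 + 2)**2))**2 = (-21 + 2*sqrt(2)*(-2 + (-21 + 2)**2))**2 = (-21 + 2*sqrt(2)*(-2 + (-19)**2))**2 = (-21 + 2*sqrt(2)*(-2 + 361))**2 = (-21 + 2*sqrt(2)*359)**2 = (-21 + 718*sqrt(2))**2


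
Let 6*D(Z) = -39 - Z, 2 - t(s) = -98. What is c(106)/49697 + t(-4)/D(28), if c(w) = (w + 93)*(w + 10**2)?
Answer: -27071602/3329699 ≈ -8.1303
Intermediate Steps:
t(s) = 100 (t(s) = 2 - 1*(-98) = 2 + 98 = 100)
c(w) = (93 + w)*(100 + w) (c(w) = (93 + w)*(w + 100) = (93 + w)*(100 + w))
D(Z) = -13/2 - Z/6 (D(Z) = (-39 - Z)/6 = -13/2 - Z/6)
c(106)/49697 + t(-4)/D(28) = (9300 + 106**2 + 193*106)/49697 + 100/(-13/2 - 1/6*28) = (9300 + 11236 + 20458)*(1/49697) + 100/(-13/2 - 14/3) = 40994*(1/49697) + 100/(-67/6) = 40994/49697 + 100*(-6/67) = 40994/49697 - 600/67 = -27071602/3329699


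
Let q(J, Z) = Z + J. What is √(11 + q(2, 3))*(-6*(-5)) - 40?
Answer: 80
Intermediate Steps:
q(J, Z) = J + Z
√(11 + q(2, 3))*(-6*(-5)) - 40 = √(11 + (2 + 3))*(-6*(-5)) - 40 = √(11 + 5)*30 - 40 = √16*30 - 40 = 4*30 - 40 = 120 - 40 = 80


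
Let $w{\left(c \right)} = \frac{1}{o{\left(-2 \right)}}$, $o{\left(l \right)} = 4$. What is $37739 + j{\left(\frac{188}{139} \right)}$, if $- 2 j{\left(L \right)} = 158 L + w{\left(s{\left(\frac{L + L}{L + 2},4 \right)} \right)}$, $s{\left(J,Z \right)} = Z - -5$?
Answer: $\frac{41846813}{1112} \approx 37632.0$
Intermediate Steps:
$s{\left(J,Z \right)} = 5 + Z$ ($s{\left(J,Z \right)} = Z + 5 = 5 + Z$)
$w{\left(c \right)} = \frac{1}{4}$
$j{\left(L \right)} = - \frac{1}{8} - 79 L$ ($j{\left(L \right)} = - \frac{158 L + \frac{1}{4}}{2} = - \frac{\frac{1}{4} + 158 L}{2} = - \frac{1}{8} - 79 L$)
$37739 + j{\left(\frac{188}{139} \right)} = 37739 - \left(\frac{1}{8} + 79 \cdot \frac{188}{139}\right) = 37739 - \left(\frac{1}{8} + 79 \cdot 188 \cdot \frac{1}{139}\right) = 37739 - \frac{118955}{1112} = \frac{41846813}{1112}$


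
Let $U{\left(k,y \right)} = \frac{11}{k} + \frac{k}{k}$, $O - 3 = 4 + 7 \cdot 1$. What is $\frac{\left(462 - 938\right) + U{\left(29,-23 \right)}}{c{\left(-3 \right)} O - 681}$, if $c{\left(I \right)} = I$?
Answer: $\frac{4588}{6989} \approx 0.65646$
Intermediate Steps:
$O = 14$ ($O = 3 + \left(4 + 7 \cdot 1\right) = 3 + \left(4 + 7\right) = 3 + 11 = 14$)
$U{\left(k,y \right)} = 1 + \frac{11}{k}$ ($U{\left(k,y \right)} = \frac{11}{k} + 1 = 1 + \frac{11}{k}$)
$\frac{\left(462 - 938\right) + U{\left(29,-23 \right)}}{c{\left(-3 \right)} O - 681} = \frac{\left(462 - 938\right) + \frac{11 + 29}{29}}{\left(-3\right) 14 - 681} = \frac{\left(462 - 938\right) + \frac{1}{29} \cdot 40}{-42 - 681} = \frac{-476 + \frac{40}{29}}{-723} = \left(- \frac{13764}{29}\right) \left(- \frac{1}{723}\right) = \frac{4588}{6989}$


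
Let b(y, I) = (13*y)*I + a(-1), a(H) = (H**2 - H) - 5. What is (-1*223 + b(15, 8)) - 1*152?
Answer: 1182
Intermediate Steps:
a(H) = -5 + H**2 - H
b(y, I) = -3 + 13*I*y (b(y, I) = (13*y)*I + (-5 + (-1)**2 - 1*(-1)) = 13*I*y + (-5 + 1 + 1) = 13*I*y - 3 = -3 + 13*I*y)
(-1*223 + b(15, 8)) - 1*152 = (-1*223 + (-3 + 13*8*15)) - 1*152 = (-223 + (-3 + 1560)) - 152 = (-223 + 1557) - 152 = 1334 - 152 = 1182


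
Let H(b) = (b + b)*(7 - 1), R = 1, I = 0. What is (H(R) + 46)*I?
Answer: 0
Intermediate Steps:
H(b) = 12*b (H(b) = (2*b)*6 = 12*b)
(H(R) + 46)*I = (12*1 + 46)*0 = (12 + 46)*0 = 58*0 = 0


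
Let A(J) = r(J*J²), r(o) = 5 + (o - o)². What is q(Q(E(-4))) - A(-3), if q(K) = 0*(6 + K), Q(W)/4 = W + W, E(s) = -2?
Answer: -5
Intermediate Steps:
Q(W) = 8*W (Q(W) = 4*(W + W) = 4*(2*W) = 8*W)
r(o) = 5 (r(o) = 5 + 0² = 5 + 0 = 5)
A(J) = 5
q(K) = 0
q(Q(E(-4))) - A(-3) = 0 - 1*5 = 0 - 5 = -5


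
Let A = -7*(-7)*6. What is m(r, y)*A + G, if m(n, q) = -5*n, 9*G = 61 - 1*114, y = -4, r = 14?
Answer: -185273/9 ≈ -20586.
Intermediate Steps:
G = -53/9 (G = (61 - 1*114)/9 = (61 - 114)/9 = (⅑)*(-53) = -53/9 ≈ -5.8889)
A = 294 (A = 49*6 = 294)
m(r, y)*A + G = -5*14*294 - 53/9 = -70*294 - 53/9 = -20580 - 53/9 = -185273/9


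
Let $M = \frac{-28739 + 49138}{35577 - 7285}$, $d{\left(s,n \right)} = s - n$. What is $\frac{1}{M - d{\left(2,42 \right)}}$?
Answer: $\frac{28292}{1152079} \approx 0.024557$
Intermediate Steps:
$M = \frac{20399}{28292} \approx 0.72102$
$\frac{1}{M - d{\left(2,42 \right)}} = \frac{1}{\frac{20399}{28292} - \left(2 - 42\right)} = \frac{1}{\frac{20399}{28292} - -40} = \frac{1}{\frac{20399}{28292} + 40} = \frac{1}{\frac{1152079}{28292}} = \frac{28292}{1152079}$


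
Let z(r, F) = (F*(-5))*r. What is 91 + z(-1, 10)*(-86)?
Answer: -4209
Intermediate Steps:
z(r, F) = -5*F*r (z(r, F) = (-5*F)*r = -5*F*r)
91 + z(-1, 10)*(-86) = 91 - 5*10*(-1)*(-86) = 91 + 50*(-86) = 91 - 4300 = -4209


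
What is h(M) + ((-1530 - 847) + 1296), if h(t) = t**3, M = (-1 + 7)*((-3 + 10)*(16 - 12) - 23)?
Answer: 25919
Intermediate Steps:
M = 30 (M = 6*(7*4 - 23) = 6*(28 - 23) = 6*5 = 30)
h(M) + ((-1530 - 847) + 1296) = 30**3 + ((-1530 - 847) + 1296) = 27000 + (-2377 + 1296) = 27000 - 1081 = 25919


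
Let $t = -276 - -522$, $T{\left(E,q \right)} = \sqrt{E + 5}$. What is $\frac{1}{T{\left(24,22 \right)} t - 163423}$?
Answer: $- \frac{163423}{26705321965} - \frac{246 \sqrt{29}}{26705321965} \approx -6.1691 \cdot 10^{-6}$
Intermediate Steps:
$T{\left(E,q \right)} = \sqrt{5 + E}$
$t = 246$ ($t = -276 + 522 = 246$)
$\frac{1}{T{\left(24,22 \right)} t - 163423} = \frac{1}{\sqrt{5 + 24} \cdot 246 - 163423} = \frac{1}{\sqrt{29} \cdot 246 - 163423} = \frac{1}{246 \sqrt{29} - 163423} = \frac{1}{-163423 + 246 \sqrt{29}}$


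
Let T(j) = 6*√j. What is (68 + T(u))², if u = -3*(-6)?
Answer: 5272 + 2448*√2 ≈ 8734.0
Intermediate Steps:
u = 18
(68 + T(u))² = (68 + 6*√18)² = (68 + 6*(3*√2))² = (68 + 18*√2)²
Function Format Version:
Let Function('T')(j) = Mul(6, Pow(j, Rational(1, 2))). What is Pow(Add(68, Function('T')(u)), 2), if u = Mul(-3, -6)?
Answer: Add(5272, Mul(2448, Pow(2, Rational(1, 2)))) ≈ 8734.0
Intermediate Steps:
u = 18
Pow(Add(68, Function('T')(u)), 2) = Pow(Add(68, Mul(6, Pow(18, Rational(1, 2)))), 2) = Pow(Add(68, Mul(6, Mul(3, Pow(2, Rational(1, 2))))), 2) = Pow(Add(68, Mul(18, Pow(2, Rational(1, 2)))), 2)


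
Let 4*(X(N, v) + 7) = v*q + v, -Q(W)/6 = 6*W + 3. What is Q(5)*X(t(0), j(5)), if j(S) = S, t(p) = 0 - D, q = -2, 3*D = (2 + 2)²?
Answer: 3267/2 ≈ 1633.5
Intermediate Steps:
D = 16/3 (D = (2 + 2)²/3 = (⅓)*4² = (⅓)*16 = 16/3 ≈ 5.3333)
t(p) = -16/3 (t(p) = 0 - 1*16/3 = 0 - 16/3 = -16/3)
Q(W) = -18 - 36*W (Q(W) = -6*(6*W + 3) = -6*(3 + 6*W) = -18 - 36*W)
X(N, v) = -7 - v/4 (X(N, v) = -7 + (v*(-2) + v)/4 = -7 + (-2*v + v)/4 = -7 + (-v)/4 = -7 - v/4)
Q(5)*X(t(0), j(5)) = (-18 - 36*5)*(-7 - ¼*5) = (-18 - 180)*(-7 - 5/4) = -198*(-33/4) = 3267/2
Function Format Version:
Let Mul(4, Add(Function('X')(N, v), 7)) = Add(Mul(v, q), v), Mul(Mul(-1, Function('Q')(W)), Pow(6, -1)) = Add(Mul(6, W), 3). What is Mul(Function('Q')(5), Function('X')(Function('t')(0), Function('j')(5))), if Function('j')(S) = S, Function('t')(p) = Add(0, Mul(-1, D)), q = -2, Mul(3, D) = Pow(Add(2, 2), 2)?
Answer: Rational(3267, 2) ≈ 1633.5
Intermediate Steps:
D = Rational(16, 3) (D = Mul(Rational(1, 3), Pow(Add(2, 2), 2)) = Mul(Rational(1, 3), Pow(4, 2)) = Mul(Rational(1, 3), 16) = Rational(16, 3) ≈ 5.3333)
Function('t')(p) = Rational(-16, 3) (Function('t')(p) = Add(0, Mul(-1, Rational(16, 3))) = Add(0, Rational(-16, 3)) = Rational(-16, 3))
Function('Q')(W) = Add(-18, Mul(-36, W)) (Function('Q')(W) = Mul(-6, Add(Mul(6, W), 3)) = Mul(-6, Add(3, Mul(6, W))) = Add(-18, Mul(-36, W)))
Function('X')(N, v) = Add(-7, Mul(Rational(-1, 4), v)) (Function('X')(N, v) = Add(-7, Mul(Rational(1, 4), Add(Mul(v, -2), v))) = Add(-7, Mul(Rational(1, 4), Add(Mul(-2, v), v))) = Add(-7, Mul(Rational(1, 4), Mul(-1, v))) = Add(-7, Mul(Rational(-1, 4), v)))
Mul(Function('Q')(5), Function('X')(Function('t')(0), Function('j')(5))) = Mul(Add(-18, Mul(-36, 5)), Add(-7, Mul(Rational(-1, 4), 5))) = Mul(Add(-18, -180), Add(-7, Rational(-5, 4))) = Mul(-198, Rational(-33, 4)) = Rational(3267, 2)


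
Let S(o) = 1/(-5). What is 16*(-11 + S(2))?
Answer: -896/5 ≈ -179.20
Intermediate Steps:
S(o) = -⅕
16*(-11 + S(2)) = 16*(-11 - ⅕) = 16*(-56/5) = -896/5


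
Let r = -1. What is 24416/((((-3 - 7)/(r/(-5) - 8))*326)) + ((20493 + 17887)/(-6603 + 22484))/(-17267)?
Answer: 65278899792212/1117435200025 ≈ 58.419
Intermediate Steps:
24416/((((-3 - 7)/(r/(-5) - 8))*326)) + ((20493 + 17887)/(-6603 + 22484))/(-17267) = 24416/((((-3 - 7)/(-1/(-5) - 8))*326)) + ((20493 + 17887)/(-6603 + 22484))/(-17267) = 24416/((-10/(-1*(-⅕) - 8)*326)) + (38380/15881)*(-1/17267) = 24416/((-10/(⅕ - 8)*326)) + (38380*(1/15881))*(-1/17267) = 24416/((-10/(-39/5)*326)) + (38380/15881)*(-1/17267) = 24416/((-10*(-5/39)*326)) - 38380/274217227 = 24416/(((50/39)*326)) - 38380/274217227 = 24416/(16300/39) - 38380/274217227 = 24416*(39/16300) - 38380/274217227 = 238056/4075 - 38380/274217227 = 65278899792212/1117435200025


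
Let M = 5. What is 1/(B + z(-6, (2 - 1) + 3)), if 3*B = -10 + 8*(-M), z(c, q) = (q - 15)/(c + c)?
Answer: -4/63 ≈ -0.063492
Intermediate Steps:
z(c, q) = (-15 + q)/(2*c) (z(c, q) = (-15 + q)/((2*c)) = (-15 + q)*(1/(2*c)) = (-15 + q)/(2*c))
B = -50/3 (B = (-10 + 8*(-1*5))/3 = (-10 + 8*(-5))/3 = (-10 - 40)/3 = (⅓)*(-50) = -50/3 ≈ -16.667)
1/(B + z(-6, (2 - 1) + 3)) = 1/(-50/3 + (½)*(-15 + ((2 - 1) + 3))/(-6)) = 1/(-50/3 + (½)*(-⅙)*(-15 + (1 + 3))) = 1/(-50/3 + (½)*(-⅙)*(-15 + 4)) = 1/(-50/3 + (½)*(-⅙)*(-11)) = 1/(-50/3 + 11/12) = 1/(-63/4) = -4/63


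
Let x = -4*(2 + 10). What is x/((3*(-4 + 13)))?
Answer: -16/9 ≈ -1.7778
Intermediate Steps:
x = -48 (x = -4*12 = -48)
x/((3*(-4 + 13))) = -48*1/(3*(-4 + 13)) = -48/(3*9) = -48/27 = -48*1/27 = -16/9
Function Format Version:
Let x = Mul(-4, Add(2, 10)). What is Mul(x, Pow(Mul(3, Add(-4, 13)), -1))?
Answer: Rational(-16, 9) ≈ -1.7778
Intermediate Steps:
x = -48 (x = Mul(-4, 12) = -48)
Mul(x, Pow(Mul(3, Add(-4, 13)), -1)) = Mul(-48, Pow(Mul(3, Add(-4, 13)), -1)) = Mul(-48, Pow(Mul(3, 9), -1)) = Mul(-48, Pow(27, -1)) = Mul(-48, Rational(1, 27)) = Rational(-16, 9)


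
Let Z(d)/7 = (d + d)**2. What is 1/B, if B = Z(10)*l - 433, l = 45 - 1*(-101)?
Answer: 1/408367 ≈ 2.4488e-6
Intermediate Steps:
l = 146 (l = 45 + 101 = 146)
Z(d) = 28*d**2 (Z(d) = 7*(d + d)**2 = 7*(2*d)**2 = 7*(4*d**2) = 28*d**2)
B = 408367 (B = (28*10**2)*146 - 433 = (28*100)*146 - 433 = 2800*146 - 433 = 408800 - 433 = 408367)
1/B = 1/408367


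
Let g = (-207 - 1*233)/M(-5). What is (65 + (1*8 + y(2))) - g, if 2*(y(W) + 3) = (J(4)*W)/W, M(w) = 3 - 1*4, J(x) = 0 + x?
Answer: -368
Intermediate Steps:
J(x) = x
M(w) = -1 (M(w) = 3 - 4 = -1)
y(W) = -1 (y(W) = -3 + ((4*W)/W)/2 = -3 + (1/2)*4 = -3 + 2 = -1)
g = 440 (g = (-207 - 1*233)/(-1) = (-207 - 233)*(-1) = -440*(-1) = 440)
(65 + (1*8 + y(2))) - g = (65 + (1*8 - 1)) - 1*440 = (65 + (8 - 1)) - 440 = (65 + 7) - 440 = 72 - 440 = -368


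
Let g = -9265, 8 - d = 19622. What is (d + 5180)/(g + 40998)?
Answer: -14434/31733 ≈ -0.45486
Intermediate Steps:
d = -19614 (d = 8 - 1*19622 = 8 - 19622 = -19614)
(d + 5180)/(g + 40998) = (-19614 + 5180)/(-9265 + 40998) = -14434/31733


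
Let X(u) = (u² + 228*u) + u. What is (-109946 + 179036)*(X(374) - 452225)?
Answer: -15662910270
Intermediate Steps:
X(u) = u² + 229*u
(-109946 + 179036)*(X(374) - 452225) = (-109946 + 179036)*(374*(229 + 374) - 452225) = 69090*(374*603 - 452225) = 69090*(225522 - 452225) = 69090*(-226703) = -15662910270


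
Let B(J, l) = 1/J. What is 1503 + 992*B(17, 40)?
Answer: 26543/17 ≈ 1561.4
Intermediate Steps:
1503 + 992*B(17, 40) = 1503 + 992/17 = 26543/17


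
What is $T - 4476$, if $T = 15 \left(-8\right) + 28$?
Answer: $-4568$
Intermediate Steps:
$T = -92$ ($T = -120 + 28 = -92$)
$T - 4476 = -92 - 4476 = -4568$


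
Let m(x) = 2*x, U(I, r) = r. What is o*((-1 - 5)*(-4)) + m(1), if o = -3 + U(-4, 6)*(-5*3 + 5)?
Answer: -1510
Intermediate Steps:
o = -63 (o = -3 + 6*(-5*3 + 5) = -3 + 6*(-15 + 5) = -3 + 6*(-10) = -3 - 60 = -63)
o*((-1 - 5)*(-4)) + m(1) = -63*(-1 - 5)*(-4) + 2*1 = -(-378)*(-4) + 2 = -63*24 + 2 = -1512 + 2 = -1510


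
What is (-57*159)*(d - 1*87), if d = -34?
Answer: 1096623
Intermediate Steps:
(-57*159)*(d - 1*87) = (-57*159)*(-34 - 1*87) = -9063*(-34 - 87) = -9063*(-121) = 1096623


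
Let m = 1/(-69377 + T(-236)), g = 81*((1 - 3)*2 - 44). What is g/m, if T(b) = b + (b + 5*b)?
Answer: 276160752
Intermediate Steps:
g = -3888 (g = 81*(-2*2 - 44) = 81*(-4 - 44) = 81*(-48) = -3888)
T(b) = 7*b (T(b) = b + 6*b = 7*b)
m = -1/71029 (m = 1/(-69377 + 7*(-236)) = 1/(-69377 - 1652) = 1/(-71029) = -1/71029 ≈ -1.4079e-5)
g/m = -3888/(-1/71029) = -3888*(-71029) = 276160752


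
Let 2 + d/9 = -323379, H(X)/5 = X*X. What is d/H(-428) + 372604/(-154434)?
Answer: -395372323933/70724594640 ≈ -5.5903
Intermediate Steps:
H(X) = 5*X**2 (H(X) = 5*(X*X) = 5*X**2)
d = -2910429 (d = -18 + 9*(-323379) = -18 - 2910411 = -2910429)
d/H(-428) + 372604/(-154434) = -2910429/(5*(-428)**2) + 372604/(-154434) = -2910429/(5*183184) + 372604*(-1/154434) = -2910429/915920 - 186302/77217 = -395372323933/70724594640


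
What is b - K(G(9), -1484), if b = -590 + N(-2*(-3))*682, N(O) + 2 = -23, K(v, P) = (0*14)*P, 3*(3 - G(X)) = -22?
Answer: -17640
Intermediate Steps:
G(X) = 31/3 (G(X) = 3 - ⅓*(-22) = 3 + 22/3 = 31/3)
K(v, P) = 0 (K(v, P) = 0*P = 0)
N(O) = -25 (N(O) = -2 - 23 = -25)
b = -17640 (b = -590 - 25*682 = -590 - 17050 = -17640)
b - K(G(9), -1484) = -17640 - 1*0 = -17640 + 0 = -17640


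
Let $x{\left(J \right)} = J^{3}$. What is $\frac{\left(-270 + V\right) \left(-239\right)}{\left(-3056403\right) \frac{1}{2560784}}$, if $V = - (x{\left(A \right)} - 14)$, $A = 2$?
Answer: $- \frac{53858409088}{1018801} \approx -52865.0$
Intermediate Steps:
$V = 6$ ($V = - (2^{3} - 14) = - (8 - 14) = \left(-1\right) \left(-6\right) = 6$)
$\frac{\left(-270 + V\right) \left(-239\right)}{\left(-3056403\right) \frac{1}{2560784}} = \frac{\left(-270 + 6\right) \left(-239\right)}{\left(-3056403\right) \frac{1}{2560784}} = \frac{\left(-264\right) \left(-239\right)}{\left(-3056403\right) \frac{1}{2560784}} = \frac{63096}{- \frac{3056403}{2560784}} = 63096 \left(- \frac{2560784}{3056403}\right) = - \frac{53858409088}{1018801}$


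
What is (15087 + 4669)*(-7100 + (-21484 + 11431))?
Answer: -338874668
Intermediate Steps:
(15087 + 4669)*(-7100 + (-21484 + 11431)) = 19756*(-7100 - 10053) = 19756*(-17153) = -338874668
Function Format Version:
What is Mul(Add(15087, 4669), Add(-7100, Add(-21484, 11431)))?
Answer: -338874668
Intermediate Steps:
Mul(Add(15087, 4669), Add(-7100, Add(-21484, 11431))) = Mul(19756, Add(-7100, -10053)) = Mul(19756, -17153) = -338874668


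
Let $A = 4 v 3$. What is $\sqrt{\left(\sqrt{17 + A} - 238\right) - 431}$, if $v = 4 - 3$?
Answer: $\sqrt{-669 + \sqrt{29}} \approx 25.761 i$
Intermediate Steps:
$v = 1$ ($v = 4 - 3 = 1$)
$A = 12$ ($A = 4 \cdot 1 \cdot 3 = 4 \cdot 3 = 12$)
$\sqrt{\left(\sqrt{17 + A} - 238\right) - 431} = \sqrt{\left(\sqrt{17 + 12} - 238\right) - 431} = \sqrt{\left(\sqrt{29} - 238\right) - 431} = \sqrt{\left(-238 + \sqrt{29}\right) - 431} = \sqrt{-669 + \sqrt{29}}$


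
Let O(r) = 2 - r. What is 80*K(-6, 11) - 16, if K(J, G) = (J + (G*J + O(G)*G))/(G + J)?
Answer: -2752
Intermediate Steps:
K(J, G) = (J + G*J + G*(2 - G))/(G + J) (K(J, G) = (J + (G*J + (2 - G)*G))/(G + J) = (J + (G*J + G*(2 - G)))/(G + J) = (J + G*J + G*(2 - G))/(G + J))
80*K(-6, 11) - 16 = 80*((-6 + 11*(-6) - 1*11*(-2 + 11))/(11 - 6)) - 16 = 80*((-6 - 66 - 1*11*9)/5) - 16 = 80*((-6 - 66 - 99)/5) - 16 = 80*((1/5)*(-171)) - 16 = 80*(-171/5) - 16 = -2736 - 16 = -2752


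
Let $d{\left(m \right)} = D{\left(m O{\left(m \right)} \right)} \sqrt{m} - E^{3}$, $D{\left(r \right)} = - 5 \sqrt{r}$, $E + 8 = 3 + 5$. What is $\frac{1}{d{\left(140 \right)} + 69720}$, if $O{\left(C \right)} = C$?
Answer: $\frac{249}{17115280} + \frac{\sqrt{35}}{3423056} \approx 1.6277 \cdot 10^{-5}$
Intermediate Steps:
$E = 0$ ($E = -8 + \left(3 + 5\right) = -8 + 8 = 0$)
$d{\left(m \right)} = - 5 \sqrt{m} \sqrt{m^{2}}$ ($d{\left(m \right)} = - 5 \sqrt{m m} \sqrt{m} - 0^{3} = - 5 \sqrt{m^{2}} \sqrt{m} - 0 = - 5 \sqrt{m} \sqrt{m^{2}} + 0 = - 5 \sqrt{m} \sqrt{m^{2}}$)
$\frac{1}{d{\left(140 \right)} + 69720} = \frac{1}{- 5 \sqrt{140} \sqrt{140^{2}} + 69720} = \frac{1}{- 5 \cdot 2 \sqrt{35} \sqrt{19600} + 69720} = \frac{1}{\left(-5\right) 2 \sqrt{35} \cdot 140 + 69720} = \frac{1}{- 1400 \sqrt{35} + 69720} = \frac{1}{69720 - 1400 \sqrt{35}}$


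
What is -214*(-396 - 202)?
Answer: 127972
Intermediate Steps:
-214*(-396 - 202) = -214*(-598) = 127972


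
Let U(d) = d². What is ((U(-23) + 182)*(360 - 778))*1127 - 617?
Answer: -334942763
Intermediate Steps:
((U(-23) + 182)*(360 - 778))*1127 - 617 = (((-23)² + 182)*(360 - 778))*1127 - 617 = ((529 + 182)*(-418))*1127 - 617 = (711*(-418))*1127 - 617 = -297198*1127 - 617 = -334942146 - 617 = -334942763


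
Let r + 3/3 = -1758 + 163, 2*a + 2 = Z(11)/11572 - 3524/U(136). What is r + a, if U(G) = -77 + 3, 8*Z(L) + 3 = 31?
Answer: -2694331645/1712656 ≈ -1573.2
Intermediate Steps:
Z(L) = 7/2 (Z(L) = -3/8 + (⅛)*31 = -3/8 + 31/8 = 7/2)
U(G) = -74
a = 39067331/1712656 (a = -1 + ((7/2)/11572 - 3524/(-74))/2 = -1 + ((7/2)*(1/11572) - 3524*(-1/74))/2 = -1 + (7/23144 + 1762/37)/2 = -1 + (½)*(40779987/856328) = -1 + 40779987/1712656 = 39067331/1712656 ≈ 22.811)
r = -1596 (r = -1 + (-1758 + 163) = -1 - 1595 = -1596)
r + a = -1596 + 39067331/1712656 = -2694331645/1712656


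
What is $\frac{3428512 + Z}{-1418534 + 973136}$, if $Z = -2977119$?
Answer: $- \frac{451393}{445398} \approx -1.0135$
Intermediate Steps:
$\frac{3428512 + Z}{-1418534 + 973136} = \frac{3428512 - 2977119}{-1418534 + 973136} = \frac{451393}{-445398} = 451393 \left(- \frac{1}{445398}\right) = - \frac{451393}{445398}$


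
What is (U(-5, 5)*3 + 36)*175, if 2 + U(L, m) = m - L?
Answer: 10500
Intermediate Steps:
U(L, m) = -2 + m - L (U(L, m) = -2 + (m - L) = -2 + m - L)
(U(-5, 5)*3 + 36)*175 = ((-2 + 5 - 1*(-5))*3 + 36)*175 = ((-2 + 5 + 5)*3 + 36)*175 = (8*3 + 36)*175 = (24 + 36)*175 = 60*175 = 10500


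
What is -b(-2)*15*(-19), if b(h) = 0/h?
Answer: 0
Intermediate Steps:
b(h) = 0
-b(-2)*15*(-19) = -0*15*(-19) = -0*(-19) = -1*0 = 0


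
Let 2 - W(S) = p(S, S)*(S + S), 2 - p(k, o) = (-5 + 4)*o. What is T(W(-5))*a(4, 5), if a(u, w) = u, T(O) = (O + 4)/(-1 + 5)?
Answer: -24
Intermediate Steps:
p(k, o) = 2 + o (p(k, o) = 2 - (-5 + 4)*o = 2 - (-1)*o = 2 + o)
W(S) = 2 - 2*S*(2 + S) (W(S) = 2 - (2 + S)*(S + S) = 2 - (2 + S)*2*S = 2 - 2*S*(2 + S))
T(O) = 1 + O/4 (T(O) = (4 + O)/4 = (4 + O)*(¼) = 1 + O/4)
T(W(-5))*a(4, 5) = (1 + (2 - 2*(-5)*(2 - 5))/4)*4 = (1 + (2 - 2*(-5)*(-3))/4)*4 = (1 + (2 - 30)/4)*4 = (1 + (¼)*(-28))*4 = (1 - 7)*4 = -6*4 = -24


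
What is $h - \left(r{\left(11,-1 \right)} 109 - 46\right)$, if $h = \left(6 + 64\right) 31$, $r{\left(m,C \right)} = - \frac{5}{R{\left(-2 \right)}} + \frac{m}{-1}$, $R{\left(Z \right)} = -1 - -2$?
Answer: $3960$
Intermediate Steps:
$R{\left(Z \right)} = 1$ ($R{\left(Z \right)} = -1 + 2 = 1$)
$r{\left(m,C \right)} = -5 - m$ ($r{\left(m,C \right)} = - \frac{5}{1} + \frac{m}{-1} = \left(-5\right) 1 + m \left(-1\right) = -5 - m$)
$h = 2170$ ($h = 70 \cdot 31 = 2170$)
$h - \left(r{\left(11,-1 \right)} 109 - 46\right) = 2170 - \left(\left(-5 - 11\right) 109 - 46\right) = 2170 - \left(\left(-16\right) 109 - 46\right) = 2170 - \left(-1744 - 46\right) = 2170 - -1790 = 2170 + 1790 = 3960$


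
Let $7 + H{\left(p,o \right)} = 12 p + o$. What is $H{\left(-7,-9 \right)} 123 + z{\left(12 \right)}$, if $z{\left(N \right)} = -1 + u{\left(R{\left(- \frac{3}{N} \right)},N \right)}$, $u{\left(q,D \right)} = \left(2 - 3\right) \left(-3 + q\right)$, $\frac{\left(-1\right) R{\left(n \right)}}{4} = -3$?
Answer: $-12310$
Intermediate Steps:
$R{\left(n \right)} = 12$ ($R{\left(n \right)} = \left(-4\right) \left(-3\right) = 12$)
$u{\left(q,D \right)} = 3 - q$ ($u{\left(q,D \right)} = - (-3 + q) = 3 - q$)
$H{\left(p,o \right)} = -7 + o + 12 p$ ($H{\left(p,o \right)} = -7 + \left(12 p + o\right) = -7 + \left(o + 12 p\right) = -7 + o + 12 p$)
$z{\left(N \right)} = -10$ ($z{\left(N \right)} = -1 + \left(3 - 12\right) = -1 - 9 = -10$)
$H{\left(-7,-9 \right)} 123 + z{\left(12 \right)} = \left(-7 - 9 + 12 \left(-7\right)\right) 123 - 10 = \left(-7 - 9 - 84\right) 123 - 10 = \left(-100\right) 123 - 10 = -12300 - 10 = -12310$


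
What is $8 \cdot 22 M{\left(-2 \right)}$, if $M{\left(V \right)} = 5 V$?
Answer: $-1760$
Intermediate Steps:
$8 \cdot 22 M{\left(-2 \right)} = 8 \cdot 22 \cdot 5 \left(-2\right) = 176 \left(-10\right) = -1760$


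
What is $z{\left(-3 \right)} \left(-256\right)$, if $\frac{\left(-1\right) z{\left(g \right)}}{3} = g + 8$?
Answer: $3840$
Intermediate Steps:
$z{\left(g \right)} = -24 - 3 g$ ($z{\left(g \right)} = - 3 \left(g + 8\right) = - 3 \left(8 + g\right) = -24 - 3 g$)
$z{\left(-3 \right)} \left(-256\right) = \left(-24 - -9\right) \left(-256\right) = \left(-24 + 9\right) \left(-256\right) = \left(-15\right) \left(-256\right) = 3840$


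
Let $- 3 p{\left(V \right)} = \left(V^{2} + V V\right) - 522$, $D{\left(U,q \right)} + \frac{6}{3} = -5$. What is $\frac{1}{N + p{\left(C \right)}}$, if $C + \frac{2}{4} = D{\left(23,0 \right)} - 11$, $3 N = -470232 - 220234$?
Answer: $- \frac{2}{460419} \approx -4.3439 \cdot 10^{-6}$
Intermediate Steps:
$N = - \frac{690466}{3}$ ($N = \frac{-470232 - 220234}{3} = \frac{1}{3} \left(-690466\right) = - \frac{690466}{3} \approx -2.3016 \cdot 10^{5}$)
$D{\left(U,q \right)} = -7$ ($D{\left(U,q \right)} = -2 - 5 = -7$)
$C = - \frac{37}{2}$ ($C = - \frac{1}{2} - 18 = - \frac{37}{2} \approx -18.5$)
$p{\left(V \right)} = 174 - \frac{2 V^{2}}{3}$ ($p{\left(V \right)} = - \frac{\left(V^{2} + V V\right) - 522}{3} = - \frac{\left(V^{2} + V^{2}\right) - 522}{3} = - \frac{2 V^{2} - 522}{3} = - \frac{-522 + 2 V^{2}}{3} = 174 - \frac{2 V^{2}}{3}$)
$\frac{1}{N + p{\left(C \right)}} = \frac{1}{- \frac{690466}{3} + \left(174 - \frac{2 \left(- \frac{37}{2}\right)^{2}}{3}\right)} = \frac{1}{- \frac{690466}{3} + \left(174 - \frac{1369}{6}\right)} = \frac{1}{- \frac{690466}{3} - \frac{325}{6}} = \frac{1}{- \frac{460419}{2}} = - \frac{2}{460419}$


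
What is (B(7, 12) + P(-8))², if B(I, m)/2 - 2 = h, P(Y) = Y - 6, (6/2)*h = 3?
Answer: 64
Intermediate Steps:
h = 1 (h = (⅓)*3 = 1)
P(Y) = -6 + Y
B(I, m) = 6 (B(I, m) = 4 + 2*1 = 4 + 2 = 6)
(B(7, 12) + P(-8))² = (6 + (-6 - 8))² = (6 - 14)² = (-8)² = 64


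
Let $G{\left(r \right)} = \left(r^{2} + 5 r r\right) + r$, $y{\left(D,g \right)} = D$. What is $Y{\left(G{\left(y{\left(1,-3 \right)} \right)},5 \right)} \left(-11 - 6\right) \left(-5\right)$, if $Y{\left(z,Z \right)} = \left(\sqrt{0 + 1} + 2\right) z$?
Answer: $1785$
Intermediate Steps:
$G{\left(r \right)} = r + 6 r^{2}$ ($G{\left(r \right)} = \left(r^{2} + 5 r^{2}\right) + r = 6 r^{2} + r = r + 6 r^{2}$)
$Y{\left(z,Z \right)} = 3 z$ ($Y{\left(z,Z \right)} = \left(\sqrt{1} + 2\right) z = \left(1 + 2\right) z = 3 z$)
$Y{\left(G{\left(y{\left(1,-3 \right)} \right)},5 \right)} \left(-11 - 6\right) \left(-5\right) = 3 \cdot 1 \left(1 + 6 \cdot 1\right) \left(-11 - 6\right) \left(-5\right) = 3 \cdot 1 \left(1 + 6\right) \left(\left(-17\right) \left(-5\right)\right) = 3 \cdot 1 \cdot 7 \cdot 85 = 3 \cdot 7 \cdot 85 = 21 \cdot 85 = 1785$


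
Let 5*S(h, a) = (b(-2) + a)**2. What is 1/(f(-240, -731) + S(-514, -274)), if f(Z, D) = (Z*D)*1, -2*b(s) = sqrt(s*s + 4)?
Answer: 2380695/453416394338 - 685*sqrt(2)/226708197169 ≈ 5.2463e-6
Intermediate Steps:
b(s) = -sqrt(4 + s**2)/2 (b(s) = -sqrt(s*s + 4)/2 = -sqrt(s**2 + 4)/2 = -sqrt(4 + s**2)/2)
f(Z, D) = D*Z (f(Z, D) = (D*Z)*1 = D*Z)
S(h, a) = (a - sqrt(2))**2/5 (S(h, a) = (-sqrt(4 + (-2)**2)/2 + a)**2/5 = (-sqrt(4 + 4)/2 + a)**2/5 = (-sqrt(2) + a)**2/5 = (a - sqrt(2))**2/5)
1/(f(-240, -731) + S(-514, -274)) = 1/(-731*(-240) + (-274 - sqrt(2))**2/5) = 1/(175440 + (-274 - sqrt(2))**2/5)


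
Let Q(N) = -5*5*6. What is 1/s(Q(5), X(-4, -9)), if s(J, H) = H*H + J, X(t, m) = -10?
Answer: -1/50 ≈ -0.020000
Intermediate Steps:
Q(N) = -150 (Q(N) = -25*6 = -150)
s(J, H) = J + H² (s(J, H) = H² + J = J + H²)
1/s(Q(5), X(-4, -9)) = 1/(-150 + (-10)²) = 1/(-150 + 100) = 1/(-50) = -1/50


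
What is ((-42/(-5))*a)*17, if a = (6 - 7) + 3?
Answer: 1428/5 ≈ 285.60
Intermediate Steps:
a = 2 (a = -1 + 3 = 2)
((-42/(-5))*a)*17 = (-42/(-5)*2)*17 = (-42*(-⅕)*2)*17 = ((42/5)*2)*17 = (84/5)*17 = 1428/5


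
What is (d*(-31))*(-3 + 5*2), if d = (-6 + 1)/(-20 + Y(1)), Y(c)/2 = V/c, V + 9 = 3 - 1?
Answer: -1085/34 ≈ -31.912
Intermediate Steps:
V = -7 (V = -9 + (3 - 1) = -9 + 2 = -7)
Y(c) = -14/c (Y(c) = 2*(-7/c) = -14/c)
d = 5/34 (d = (-6 + 1)/(-20 - 14/1) = -5/(-20 - 14*1) = -5/(-20 - 14) = -5/(-34) = -5*(-1/34) = 5/34 ≈ 0.14706)
(d*(-31))*(-3 + 5*2) = ((5/34)*(-31))*(-3 + 5*2) = -155*(-3 + 10)/34 = -155/34*7 = -1085/34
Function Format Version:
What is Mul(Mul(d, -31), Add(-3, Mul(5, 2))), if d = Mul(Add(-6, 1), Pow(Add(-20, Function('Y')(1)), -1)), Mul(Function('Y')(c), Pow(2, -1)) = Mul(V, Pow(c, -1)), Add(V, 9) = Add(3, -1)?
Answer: Rational(-1085, 34) ≈ -31.912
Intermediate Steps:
V = -7 (V = Add(-9, Add(3, -1)) = Add(-9, 2) = -7)
Function('Y')(c) = Mul(-14, Pow(c, -1)) (Function('Y')(c) = Mul(2, Mul(-7, Pow(c, -1))) = Mul(-14, Pow(c, -1)))
d = Rational(5, 34) (d = Mul(Add(-6, 1), Pow(Add(-20, Mul(-14, Pow(1, -1))), -1)) = Mul(-5, Pow(Add(-20, Mul(-14, 1)), -1)) = Mul(-5, Pow(Add(-20, -14), -1)) = Mul(-5, Pow(-34, -1)) = Mul(-5, Rational(-1, 34)) = Rational(5, 34) ≈ 0.14706)
Mul(Mul(d, -31), Add(-3, Mul(5, 2))) = Mul(Mul(Rational(5, 34), -31), Add(-3, Mul(5, 2))) = Mul(Rational(-155, 34), Add(-3, 10)) = Mul(Rational(-155, 34), 7) = Rational(-1085, 34)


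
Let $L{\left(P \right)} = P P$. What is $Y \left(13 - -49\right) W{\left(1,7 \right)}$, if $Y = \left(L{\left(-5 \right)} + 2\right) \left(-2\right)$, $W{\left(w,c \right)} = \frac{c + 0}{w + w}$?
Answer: $-11718$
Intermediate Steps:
$W{\left(w,c \right)} = \frac{c}{2 w}$
$L{\left(P \right)} = P^{2}$
$Y = -54$ ($Y = \left(\left(-5\right)^{2} + 2\right) \left(-2\right) = \left(25 + 2\right) \left(-2\right) = 27 \left(-2\right) = -54$)
$Y \left(13 - -49\right) W{\left(1,7 \right)} = - 54 \left(13 - -49\right) \frac{1}{2} \cdot 7 \cdot 1^{-1} = - 54 \left(13 + 49\right) \frac{1}{2} \cdot 7 \cdot 1 = \left(-54\right) 62 \cdot \frac{7}{2} = \left(-3348\right) \frac{7}{2} = -11718$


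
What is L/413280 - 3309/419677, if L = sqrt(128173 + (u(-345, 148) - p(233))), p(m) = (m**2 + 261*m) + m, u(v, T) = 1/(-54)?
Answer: -3309/419677 + sqrt(4159506)/7439040 ≈ -0.0076105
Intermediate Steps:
u(v, T) = -1/54
p(m) = m**2 + 262*m
L = sqrt(4159506)/18 (L = sqrt(128173 + (-1/54 - 233*(262 + 233))) = sqrt(128173 + (-1/54 - 233*495)) = sqrt(128173 + (-1/54 - 1*115335)) = sqrt(128173 + (-1/54 - 115335)) = sqrt(128173 - 6228091/54) = sqrt(693251/54) = sqrt(4159506)/18 ≈ 113.30)
L/413280 - 3309/419677 = (sqrt(4159506)/18)/413280 - 3309/419677 = (sqrt(4159506)/18)*(1/413280) - 3309*1/419677 = sqrt(4159506)/7439040 - 3309/419677 = -3309/419677 + sqrt(4159506)/7439040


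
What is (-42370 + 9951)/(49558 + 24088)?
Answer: -32419/73646 ≈ -0.44020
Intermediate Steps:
(-42370 + 9951)/(49558 + 24088) = -32419/73646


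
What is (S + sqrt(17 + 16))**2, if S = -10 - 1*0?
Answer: (10 - sqrt(33))**2 ≈ 18.109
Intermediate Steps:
S = -10 (S = -10 + 0 = -10)
(S + sqrt(17 + 16))**2 = (-10 + sqrt(17 + 16))**2 = (-10 + sqrt(33))**2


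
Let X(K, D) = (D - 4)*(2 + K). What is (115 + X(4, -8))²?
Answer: 1849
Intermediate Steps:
X(K, D) = (-4 + D)*(2 + K)
(115 + X(4, -8))² = (115 + (-8 - 4*4 + 2*(-8) - 8*4))² = (115 + (-8 - 16 - 16 - 32))² = (115 - 72)² = 43² = 1849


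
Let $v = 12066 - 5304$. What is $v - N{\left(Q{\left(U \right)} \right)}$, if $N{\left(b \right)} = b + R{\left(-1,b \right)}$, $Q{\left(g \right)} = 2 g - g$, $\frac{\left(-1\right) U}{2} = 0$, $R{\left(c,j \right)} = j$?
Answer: $6762$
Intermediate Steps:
$U = 0$ ($U = \left(-2\right) 0 = 0$)
$Q{\left(g \right)} = g$
$v = 6762$
$N{\left(b \right)} = 2 b$ ($N{\left(b \right)} = b + b = 2 b$)
$v - N{\left(Q{\left(U \right)} \right)} = 6762 - 2 \cdot 0 = 6762 - 0 = 6762 + 0 = 6762$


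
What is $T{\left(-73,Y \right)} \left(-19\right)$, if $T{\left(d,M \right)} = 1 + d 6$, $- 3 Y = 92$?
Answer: $8303$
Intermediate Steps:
$Y = - \frac{92}{3}$ ($Y = \left(- \frac{1}{3}\right) 92 = - \frac{92}{3} \approx -30.667$)
$T{\left(d,M \right)} = 1 + 6 d$
$T{\left(-73,Y \right)} \left(-19\right) = \left(1 + 6 \left(-73\right)\right) \left(-19\right) = \left(1 - 438\right) \left(-19\right) = \left(-437\right) \left(-19\right) = 8303$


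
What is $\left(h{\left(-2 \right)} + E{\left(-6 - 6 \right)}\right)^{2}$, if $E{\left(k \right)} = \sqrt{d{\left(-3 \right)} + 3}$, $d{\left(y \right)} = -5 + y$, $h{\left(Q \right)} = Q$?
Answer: $\left(2 - i \sqrt{5}\right)^{2} \approx -1.0 - 8.9443 i$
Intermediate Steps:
$E{\left(k \right)} = i \sqrt{5}$ ($E{\left(k \right)} = \sqrt{\left(-5 - 3\right) + 3} = \sqrt{-8 + 3} = \sqrt{-5} = i \sqrt{5}$)
$\left(h{\left(-2 \right)} + E{\left(-6 - 6 \right)}\right)^{2} = \left(-2 + i \sqrt{5}\right)^{2}$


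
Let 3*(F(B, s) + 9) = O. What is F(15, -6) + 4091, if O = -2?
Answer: 12244/3 ≈ 4081.3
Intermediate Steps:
F(B, s) = -29/3 (F(B, s) = -9 + (⅓)*(-2) = -9 - ⅔ = -29/3)
F(15, -6) + 4091 = -29/3 + 4091 = 12244/3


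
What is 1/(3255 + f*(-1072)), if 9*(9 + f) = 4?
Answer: 9/111839 ≈ 8.0473e-5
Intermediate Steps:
f = -77/9 (f = -9 + (⅑)*4 = -9 + 4/9 = -77/9 ≈ -8.5556)
1/(3255 + f*(-1072)) = 1/(3255 - 77/9*(-1072)) = 1/(3255 + 82544/9) = 1/(111839/9) = 9/111839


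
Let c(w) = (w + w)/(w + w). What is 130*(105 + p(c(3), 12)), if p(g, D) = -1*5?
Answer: 13000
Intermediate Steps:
c(w) = 1 (c(w) = (2*w)/((2*w)) = (2*w)*(1/(2*w)) = 1)
p(g, D) = -5
130*(105 + p(c(3), 12)) = 130*(105 - 5) = 130*100 = 13000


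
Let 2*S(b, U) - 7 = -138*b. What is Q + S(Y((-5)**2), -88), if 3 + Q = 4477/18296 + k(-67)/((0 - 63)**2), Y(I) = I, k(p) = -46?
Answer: -125210785391/72616824 ≈ -1724.3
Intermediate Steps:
Q = -200922875/72616824 (Q = -3 + (4477/18296 - 46/(0 - 63)**2) = -3 + (4477*(1/18296) - 46/((-63)**2)) = -3 + (4477/18296 - 46/3969) = -3 + 16927597/72616824 = -200922875/72616824 ≈ -2.7669)
S(b, U) = 7/2 - 69*b (S(b, U) = 7/2 + (-138*b)/2 = 7/2 - 69*b)
Q + S(Y((-5)**2), -88) = -200922875/72616824 + (7/2 - 69*(-5)**2) = -200922875/72616824 + (7/2 - 69*25) = -200922875/72616824 + (7/2 - 1725) = -200922875/72616824 - 3443/2 = -125210785391/72616824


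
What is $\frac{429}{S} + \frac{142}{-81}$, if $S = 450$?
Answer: $- \frac{3239}{4050} \approx -0.79975$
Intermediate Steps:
$\frac{429}{S} + \frac{142}{-81} = \frac{429}{450} + \frac{142}{-81} = 429 \cdot \frac{1}{450} + 142 \left(- \frac{1}{81}\right) = \frac{143}{150} - \frac{142}{81} = - \frac{3239}{4050}$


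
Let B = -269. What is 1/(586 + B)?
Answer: 1/317 ≈ 0.0031546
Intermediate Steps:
1/(586 + B) = 1/(586 - 269) = 1/317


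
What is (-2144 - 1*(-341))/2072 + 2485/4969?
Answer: -3810187/10295768 ≈ -0.37007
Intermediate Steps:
(-2144 - 1*(-341))/2072 + 2485/4969 = (-2144 + 341)*(1/2072) + 2485*(1/4969) = -1803*1/2072 + 2485/4969 = -1803/2072 + 2485/4969 = -3810187/10295768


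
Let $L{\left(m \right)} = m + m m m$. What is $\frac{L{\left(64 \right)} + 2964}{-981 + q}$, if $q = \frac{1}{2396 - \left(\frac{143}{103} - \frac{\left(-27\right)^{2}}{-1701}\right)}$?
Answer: $- \frac{457741497432}{1693407365} \approx -270.31$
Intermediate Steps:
$L{\left(m \right)} = m + m^{3}$ ($L{\left(m \right)} = m + m^{2} m = m + m^{3}$)
$q = \frac{721}{1726206}$ ($q = \frac{1}{2396 + \left(729 \left(- \frac{1}{1701}\right) - \frac{143}{103}\right)} = \frac{1}{2396 - \frac{1310}{721}} = \frac{1}{\frac{1726206}{721}} = \frac{721}{1726206} \approx 0.00041768$)
$\frac{L{\left(64 \right)} + 2964}{-981 + q} = \frac{\left(64 + 64^{3}\right) + 2964}{-981 + \frac{721}{1726206}} = \frac{\left(64 + 262144\right) + 2964}{- \frac{1693407365}{1726206}} = \left(262208 + 2964\right) \left(- \frac{1726206}{1693407365}\right) = 265172 \left(- \frac{1726206}{1693407365}\right) = - \frac{457741497432}{1693407365}$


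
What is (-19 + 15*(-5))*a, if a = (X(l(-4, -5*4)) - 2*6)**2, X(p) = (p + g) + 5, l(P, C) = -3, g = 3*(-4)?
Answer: -45496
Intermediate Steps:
g = -12
X(p) = -7 + p (X(p) = (p - 12) + 5 = (-12 + p) + 5 = -7 + p)
a = 484 (a = ((-7 - 3) - 2*6)**2 = (-10 - 12)**2 = (-22)**2 = 484)
(-19 + 15*(-5))*a = (-19 + 15*(-5))*484 = (-19 - 75)*484 = -94*484 = -45496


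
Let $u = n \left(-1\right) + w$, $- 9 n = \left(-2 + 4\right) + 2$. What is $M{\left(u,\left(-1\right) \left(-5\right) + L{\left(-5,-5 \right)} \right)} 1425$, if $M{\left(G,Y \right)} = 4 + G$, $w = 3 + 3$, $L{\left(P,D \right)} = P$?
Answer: $\frac{44650}{3} \approx 14883.0$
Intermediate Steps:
$n = - \frac{4}{9}$ ($n = - \frac{\left(-2 + 4\right) + 2}{9} = - \frac{2 + 2}{9} = \left(- \frac{1}{9}\right) 4 = - \frac{4}{9} \approx -0.44444$)
$w = 6$
$u = \frac{58}{9}$ ($u = \left(- \frac{4}{9}\right) \left(-1\right) + 6 = \frac{4}{9} + 6 = \frac{58}{9} \approx 6.4444$)
$M{\left(u,\left(-1\right) \left(-5\right) + L{\left(-5,-5 \right)} \right)} 1425 = \left(4 + \frac{58}{9}\right) 1425 = \frac{94}{9} \cdot 1425 = \frac{44650}{3}$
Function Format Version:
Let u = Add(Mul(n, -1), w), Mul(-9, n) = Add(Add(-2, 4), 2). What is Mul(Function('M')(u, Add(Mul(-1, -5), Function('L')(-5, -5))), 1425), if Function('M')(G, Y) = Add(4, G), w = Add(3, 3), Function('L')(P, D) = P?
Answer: Rational(44650, 3) ≈ 14883.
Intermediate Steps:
n = Rational(-4, 9) (n = Mul(Rational(-1, 9), Add(Add(-2, 4), 2)) = Mul(Rational(-1, 9), Add(2, 2)) = Mul(Rational(-1, 9), 4) = Rational(-4, 9) ≈ -0.44444)
w = 6
u = Rational(58, 9) (u = Add(Mul(Rational(-4, 9), -1), 6) = Add(Rational(4, 9), 6) = Rational(58, 9) ≈ 6.4444)
Mul(Function('M')(u, Add(Mul(-1, -5), Function('L')(-5, -5))), 1425) = Mul(Add(4, Rational(58, 9)), 1425) = Mul(Rational(94, 9), 1425) = Rational(44650, 3)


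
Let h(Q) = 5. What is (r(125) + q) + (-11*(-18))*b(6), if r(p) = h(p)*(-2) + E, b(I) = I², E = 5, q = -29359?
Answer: -22236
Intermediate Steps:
r(p) = -5 (r(p) = 5*(-2) + 5 = -10 + 5 = -5)
(r(125) + q) + (-11*(-18))*b(6) = (-5 - 29359) - 11*(-18)*6² = -29364 + 198*36 = -29364 + 7128 = -22236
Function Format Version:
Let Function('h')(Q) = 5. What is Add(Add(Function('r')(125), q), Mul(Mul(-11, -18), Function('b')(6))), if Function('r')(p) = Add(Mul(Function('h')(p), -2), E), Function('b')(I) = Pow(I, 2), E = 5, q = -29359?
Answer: -22236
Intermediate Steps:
Function('r')(p) = -5 (Function('r')(p) = Add(Mul(5, -2), 5) = Add(-10, 5) = -5)
Add(Add(Function('r')(125), q), Mul(Mul(-11, -18), Function('b')(6))) = Add(Add(-5, -29359), Mul(Mul(-11, -18), Pow(6, 2))) = Add(-29364, Mul(198, 36)) = Add(-29364, 7128) = -22236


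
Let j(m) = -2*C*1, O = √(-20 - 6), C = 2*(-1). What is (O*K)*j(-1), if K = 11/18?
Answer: 22*I*√26/9 ≈ 12.464*I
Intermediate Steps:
C = -2
K = 11/18 (K = 11*(1/18) = 11/18 ≈ 0.61111)
O = I*√26 (O = √(-26) = I*√26 ≈ 5.099*I)
j(m) = 4 (j(m) = -2*(-2)*1 = 4*1 = 4)
(O*K)*j(-1) = ((I*√26)*(11/18))*4 = (11*I*√26/18)*4 = 22*I*√26/9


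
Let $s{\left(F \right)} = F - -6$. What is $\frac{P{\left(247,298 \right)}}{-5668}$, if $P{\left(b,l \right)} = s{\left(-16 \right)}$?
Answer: $\frac{5}{2834} \approx 0.0017643$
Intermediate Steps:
$s{\left(F \right)} = 6 + F$ ($s{\left(F \right)} = F + 6 = 6 + F$)
$P{\left(b,l \right)} = -10$ ($P{\left(b,l \right)} = 6 - 16 = -10$)
$\frac{P{\left(247,298 \right)}}{-5668} = - \frac{10}{-5668} = \left(-10\right) \left(- \frac{1}{5668}\right) = \frac{5}{2834}$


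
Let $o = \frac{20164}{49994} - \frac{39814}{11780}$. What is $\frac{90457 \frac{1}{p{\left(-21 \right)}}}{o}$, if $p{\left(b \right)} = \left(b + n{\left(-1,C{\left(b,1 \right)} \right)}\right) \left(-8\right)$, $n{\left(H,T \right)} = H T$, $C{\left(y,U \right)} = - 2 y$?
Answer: $- \frac{951299633915}{15776362764} \approx -60.299$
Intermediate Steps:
$p{\left(b \right)} = - 24 b$ ($p{\left(b \right)} = \left(b - - 2 b\right) \left(-8\right) = \left(b + 2 b\right) \left(-8\right) = 3 b \left(-8\right) = - 24 b$)
$o = - \frac{438232299}{147232330}$ ($o = 20164 \cdot \frac{1}{49994} - \frac{19907}{5890} = \frac{10082}{24997} - \frac{19907}{5890} = - \frac{438232299}{147232330} \approx -2.9765$)
$\frac{90457 \frac{1}{p{\left(-21 \right)}}}{o} = \frac{90457 \frac{1}{\left(-24\right) \left(-21\right)}}{- \frac{438232299}{147232330}} = \frac{90457}{504} \left(- \frac{147232330}{438232299}\right) = - \frac{951299633915}{15776362764}$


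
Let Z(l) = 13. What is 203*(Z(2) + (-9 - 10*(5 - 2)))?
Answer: -5278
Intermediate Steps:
203*(Z(2) + (-9 - 10*(5 - 2))) = 203*(13 + (-9 - 10*(5 - 2))) = 203*(13 + (-9 - 10*3)) = 203*(13 + (-9 - 30)) = 203*(13 - 39) = 203*(-26) = -5278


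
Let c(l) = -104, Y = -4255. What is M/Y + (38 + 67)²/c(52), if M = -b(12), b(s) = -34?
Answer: -46914911/442520 ≈ -106.02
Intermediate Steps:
M = 34 (M = -1*(-34) = 34)
M/Y + (38 + 67)²/c(52) = 34/(-4255) + (38 + 67)²/(-104) = 34*(-1/4255) + 105²*(-1/104) = -34/4255 + 11025*(-1/104) = -34/4255 - 11025/104 = -46914911/442520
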